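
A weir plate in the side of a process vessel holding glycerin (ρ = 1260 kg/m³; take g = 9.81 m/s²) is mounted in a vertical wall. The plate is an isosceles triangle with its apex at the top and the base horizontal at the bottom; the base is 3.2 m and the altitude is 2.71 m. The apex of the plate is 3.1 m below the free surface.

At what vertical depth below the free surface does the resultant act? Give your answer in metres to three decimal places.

h_p = 4.990 m

γ = ρg = 1260 × 9.81 / 1000 = 12.3606 kN/m³.
With the apex up, the centroid sits 2h/3 = 2 × 2.71/3 = 1.80667 m below the apex, so the centroid depth is h_c = 3.1 + 1.80667 = 4.90667 m.
A = ½ × 3.2 × 2.71 = 4.336 m².
Resultant F = γ·h_c·A = 12.3606 × 4.90667 × 4.336 = 262.976 kN.
I_c = b·h³/36 = 3.2 × 2.71³/36 = 1.76911 m⁴.
Centre of pressure: y_p = y_c + I_c/(y_c·A) = 4.90667 + 1.76911/(4.90667 × 4.336) = 4.90667 + 0.0831532 = 4.98982 m along the plane.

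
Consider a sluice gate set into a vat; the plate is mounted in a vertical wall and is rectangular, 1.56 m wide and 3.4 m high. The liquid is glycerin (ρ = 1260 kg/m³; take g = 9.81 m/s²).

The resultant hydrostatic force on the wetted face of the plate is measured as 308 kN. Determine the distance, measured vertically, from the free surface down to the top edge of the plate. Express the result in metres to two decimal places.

γ = ρg = 1260 × 9.81 / 1000 = 12.3606 kN/m³.
A = 1.56 × 3.4 = 5.304 m².
From F = γ·h_c·A, the centroid depth is h_c = 308/(12.3606 × 5.304) = 4.69794 m.
The centroid lies 3.4/2 = 1.7 m below the top edge, so the top edge sits at h_top = 4.69794 − 1.7 = 2.99794 m below the surface.

d_top ≈ 3.00 m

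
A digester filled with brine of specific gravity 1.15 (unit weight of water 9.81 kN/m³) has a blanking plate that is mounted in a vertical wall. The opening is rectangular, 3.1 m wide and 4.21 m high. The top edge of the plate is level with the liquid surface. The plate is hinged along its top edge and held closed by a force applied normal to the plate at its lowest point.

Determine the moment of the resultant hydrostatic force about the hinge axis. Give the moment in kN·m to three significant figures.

γ = 1.15 × 9.81 = 11.2815 kN/m³.
The centroid lies 4.21/2 = 2.105 m below the top edge, so the centroid depth is h_c = 2.105 m.
A = 3.1 × 4.21 = 13.051 m².
Resultant F = γ·h_c·A = 11.2815 × 2.105 × 13.051 = 309.929 kN.
I_c = b·h³/12 = 3.1 × 4.21³/12 = 19.2764 m⁴.
Centre of pressure: y_p = y_c + I_c/(y_c·A) = 2.105 + 19.2764/(2.105 × 13.051) = 2.105 + 0.701665 = 2.80666 m along the plane.
The resultant acts 2.105 + 0.701665 = 2.80666 m (along the plate) below the hinge at the top edge, so the moment about the hinge is M = F × 2.80666 = 309.929 × 2.80666 = 869.865 kN·m.

M ≈ 870 kN·m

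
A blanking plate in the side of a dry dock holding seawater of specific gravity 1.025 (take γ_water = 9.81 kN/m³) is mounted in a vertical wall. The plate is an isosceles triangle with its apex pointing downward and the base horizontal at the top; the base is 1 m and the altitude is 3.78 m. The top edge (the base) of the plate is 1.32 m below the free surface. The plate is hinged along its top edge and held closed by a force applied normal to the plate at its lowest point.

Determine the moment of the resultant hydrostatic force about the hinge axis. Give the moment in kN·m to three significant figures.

M ≈ 76.9 kN·m

γ = 1.025 × 9.81 = 10.05525 kN/m³.
With the apex down, the centroid sits h/3 = 3.78/3 = 1.26 m below the base (the top edge), so the centroid depth is h_c = 1.32 + 1.26 = 2.58 m.
A = ½ × 1 × 3.78 = 1.89 m².
Resultant F = γ·h_c·A = 10.05525 × 2.58 × 1.89 = 49.0314 kN.
I_c = b·h³/36 = 1 × 3.78³/36 = 1.50028 m⁴.
Centre of pressure: y_p = y_c + I_c/(y_c·A) = 2.58 + 1.50028/(2.58 × 1.89) = 2.58 + 0.307674 = 2.88767 m along the plane.
The resultant acts 1.26 + 0.307674 = 1.56767 m (along the plate) below the hinge at the top edge, so the moment about the hinge is M = F × 1.56767 = 49.0314 × 1.56767 = 76.8651 kN·m.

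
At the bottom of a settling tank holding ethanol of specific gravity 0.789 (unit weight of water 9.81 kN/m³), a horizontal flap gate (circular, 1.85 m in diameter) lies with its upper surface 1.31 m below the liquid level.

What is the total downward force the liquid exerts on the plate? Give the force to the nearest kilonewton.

γ = 0.789 × 9.81 = 7.74009 kN/m³.
The plate is horizontal, so pressure is uniform at p = γ·h = 7.74009 × 1.31 = 10.1395 kN/m².
A = π(0.925)² = 2.68803 m².
F = p·A = 10.1395 × 2.68803 = 27.2553 kN.

F ≈ 27 kN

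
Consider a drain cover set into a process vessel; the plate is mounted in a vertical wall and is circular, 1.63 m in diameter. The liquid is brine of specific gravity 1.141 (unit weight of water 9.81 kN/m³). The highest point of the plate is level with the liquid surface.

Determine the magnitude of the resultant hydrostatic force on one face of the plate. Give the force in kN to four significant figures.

F ≈ 19.04 kN

γ = 1.141 × 9.81 = 11.19321 kN/m³.
The centroid is at the centre, 0.815 m below the top of the plate, so the centroid depth is h_c = 0.815 m.
A = π(0.815)² = 2.08672 m².
Resultant F = γ·h_c·A = 11.19321 × 0.815 × 2.08672 = 19.036 kN.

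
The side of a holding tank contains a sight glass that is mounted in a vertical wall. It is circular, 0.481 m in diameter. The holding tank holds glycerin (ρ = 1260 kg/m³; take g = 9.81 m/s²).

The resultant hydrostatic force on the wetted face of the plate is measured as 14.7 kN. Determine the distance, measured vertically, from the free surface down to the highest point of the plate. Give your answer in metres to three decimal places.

d_top ≈ 6.304 m

γ = ρg = 1260 × 9.81 / 1000 = 12.3606 kN/m³.
A = π(0.2405)² = 0.181711 m².
From F = γ·h_c·A, the centroid depth is h_c = 14.7/(12.3606 × 0.181711) = 6.5448 m.
The centroid is at the centre, 0.2405 m below the top of the plate, so the highest point sits at h_top = 6.5448 − 0.2405 = 6.3043 m below the surface.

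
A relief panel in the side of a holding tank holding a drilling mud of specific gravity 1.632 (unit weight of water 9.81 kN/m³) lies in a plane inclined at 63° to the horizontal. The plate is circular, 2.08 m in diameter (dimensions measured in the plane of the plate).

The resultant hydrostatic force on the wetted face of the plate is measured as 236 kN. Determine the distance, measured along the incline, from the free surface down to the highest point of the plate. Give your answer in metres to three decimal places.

y_top ≈ 3.829 m

γ = 1.632 × 9.81 = 16.00992 kN/m³.
A = π(1.04)² = 3.39795 m².
From F = γ·h_c·A, the centroid depth is h_c = 236/(16.00992 × 3.39795) = 4.33816 m.
Let θ = 63° be the plate's angle to the horizontal; measure y along the incline from where the plane meets the free surface. Vertical depth h = y·sinθ with sinθ = 0.891007.
Along the incline, y_c = h_c/sinθ = 4.33816/0.891007 = 4.86883 m.
The centroid is at the centre, 1.04 m below the top of the plate, so the highest point sits at y_top = 4.86883 − 1.04 = 3.82883 m along the incline.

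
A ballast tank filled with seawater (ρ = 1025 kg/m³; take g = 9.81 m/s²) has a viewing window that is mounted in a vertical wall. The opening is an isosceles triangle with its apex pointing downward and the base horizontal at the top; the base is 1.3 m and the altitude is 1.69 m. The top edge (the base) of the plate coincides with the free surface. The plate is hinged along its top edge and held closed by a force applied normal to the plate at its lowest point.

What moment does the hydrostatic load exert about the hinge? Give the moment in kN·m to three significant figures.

M ≈ 5.26 kN·m

γ = ρg = 1025 × 9.81 / 1000 = 10.05525 kN/m³.
With the apex down, the centroid sits h/3 = 1.69/3 = 0.563333 m below the base (the top edge), so the centroid depth is h_c = 0.563333 m.
A = ½ × 1.3 × 1.69 = 1.0985 m².
Resultant F = γ·h_c·A = 10.05525 × 0.563333 × 1.0985 = 6.2224 kN.
I_c = b·h³/36 = 1.3 × 1.69³/36 = 0.174301 m⁴.
Centre of pressure: y_p = y_c + I_c/(y_c·A) = 0.563333 + 0.174301/(0.563333 × 1.0985) = 0.563333 + 0.281666 = 0.844999 m along the plane.
The resultant acts 0.563333 + 0.281666 = 0.844999 m (along the plate) below the hinge at the top edge, so the moment about the hinge is M = F × 0.844999 = 6.2224 × 0.844999 = 5.25792 kN·m.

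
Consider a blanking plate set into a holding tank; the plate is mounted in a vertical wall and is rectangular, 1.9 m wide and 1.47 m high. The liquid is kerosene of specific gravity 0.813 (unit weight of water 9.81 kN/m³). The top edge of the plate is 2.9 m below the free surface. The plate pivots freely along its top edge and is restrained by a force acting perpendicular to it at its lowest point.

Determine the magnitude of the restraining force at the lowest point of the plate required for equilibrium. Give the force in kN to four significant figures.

P ≈ 43.21 kN

γ = 0.813 × 9.81 = 7.97553 kN/m³.
The centroid lies 1.47/2 = 0.735 m below the top edge, so the centroid depth is h_c = 2.9 + 0.735 = 3.635 m.
A = 1.9 × 1.47 = 2.793 m².
Resultant F = γ·h_c·A = 7.97553 × 3.635 × 2.793 = 80.972 kN.
I_c = b·h³/12 = 1.9 × 1.47³/12 = 0.502949 m⁴.
Centre of pressure: y_p = y_c + I_c/(y_c·A) = 3.635 + 0.502949/(3.635 × 2.793) = 3.635 + 0.0495392 = 3.68454 m along the plane.
The resultant acts 0.735 + 0.0495392 = 0.784539 m (along the plate) below the hinge at the top edge, so the moment about the hinge is M = F × 0.784539 = 80.972 × 0.784539 = 63.5257 kN·m.
A normal force at the bottom, 1.47 m from the hinge, must supply this moment: P = 63.5257/1.47 = 43.2148 kN.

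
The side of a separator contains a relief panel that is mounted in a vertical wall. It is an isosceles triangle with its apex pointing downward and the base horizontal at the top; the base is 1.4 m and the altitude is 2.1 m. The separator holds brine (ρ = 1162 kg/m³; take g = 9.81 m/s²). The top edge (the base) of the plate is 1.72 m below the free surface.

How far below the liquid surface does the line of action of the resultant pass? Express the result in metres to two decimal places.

γ = ρg = 1162 × 9.81 / 1000 = 11.39922 kN/m³.
With the apex down, the centroid sits h/3 = 2.1/3 = 0.7 m below the base (the top edge), so the centroid depth is h_c = 1.72 + 0.7 = 2.42 m.
A = ½ × 1.4 × 2.1 = 1.47 m².
Resultant F = γ·h_c·A = 11.39922 × 2.42 × 1.47 = 40.5516 kN.
I_c = b·h³/36 = 1.4 × 2.1³/36 = 0.36015 m⁴.
Centre of pressure: y_p = y_c + I_c/(y_c·A) = 2.42 + 0.36015/(2.42 × 1.47) = 2.42 + 0.10124 = 2.52124 m along the plane.

h_p = 2.52 m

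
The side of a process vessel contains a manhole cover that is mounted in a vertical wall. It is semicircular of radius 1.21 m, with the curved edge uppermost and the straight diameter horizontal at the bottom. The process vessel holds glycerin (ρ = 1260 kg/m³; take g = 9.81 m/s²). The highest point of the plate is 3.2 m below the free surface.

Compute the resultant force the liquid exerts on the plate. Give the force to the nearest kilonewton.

F ≈ 111 kN

γ = ρg = 1260 × 9.81 / 1000 = 12.3606 kN/m³.
The centroid lies 4r/(3π) = 0.51354 m above the diameter, so r − 4r/(3π) = 1.21 − 0.51354 = 0.69646 m below the topmost point, so the centroid depth is h_c = 3.2 + 0.69646 = 3.89646 m.
A = πr²/2 = π × 1.21²/2 = 2.2998 m².
Resultant F = γ·h_c·A = 12.3606 × 3.89646 × 2.2998 = 110.764 kN.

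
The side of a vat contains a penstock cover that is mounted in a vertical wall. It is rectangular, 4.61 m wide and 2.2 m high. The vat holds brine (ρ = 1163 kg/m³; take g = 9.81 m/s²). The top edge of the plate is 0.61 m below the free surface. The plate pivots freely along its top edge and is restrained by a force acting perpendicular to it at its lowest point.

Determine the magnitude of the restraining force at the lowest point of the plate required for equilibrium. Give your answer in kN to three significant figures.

P ≈ 120 kN

γ = ρg = 1163 × 9.81 / 1000 = 11.40903 kN/m³.
The centroid lies 2.2/2 = 1.1 m below the top edge, so the centroid depth is h_c = 0.61 + 1.1 = 1.71 m.
A = 4.61 × 2.2 = 10.142 m².
Resultant F = γ·h_c·A = 11.40903 × 1.71 × 10.142 = 197.865 kN.
I_c = b·h³/12 = 4.61 × 2.2³/12 = 4.09061 m⁴.
Centre of pressure: y_p = y_c + I_c/(y_c·A) = 1.71 + 4.09061/(1.71 × 10.142) = 1.71 + 0.235868 = 1.94587 m along the plane.
The resultant acts 1.1 + 0.235868 = 1.33587 m (along the plate) below the hinge at the top edge, so the moment about the hinge is M = F × 1.33587 = 197.865 × 1.33587 = 264.322 kN·m.
A normal force at the bottom, 2.2 m from the hinge, must supply this moment: P = 264.322/2.2 = 120.146 kN.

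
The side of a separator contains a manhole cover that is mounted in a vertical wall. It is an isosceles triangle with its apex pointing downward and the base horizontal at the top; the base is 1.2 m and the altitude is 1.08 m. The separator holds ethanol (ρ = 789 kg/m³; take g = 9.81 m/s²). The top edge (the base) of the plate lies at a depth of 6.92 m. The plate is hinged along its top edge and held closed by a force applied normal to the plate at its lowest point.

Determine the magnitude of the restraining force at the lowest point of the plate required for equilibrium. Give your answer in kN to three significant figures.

γ = ρg = 789 × 9.81 / 1000 = 7.74009 kN/m³.
With the apex down, the centroid sits h/3 = 1.08/3 = 0.36 m below the base (the top edge), so the centroid depth is h_c = 6.92 + 0.36 = 7.28 m.
A = ½ × 1.2 × 1.08 = 0.648 m².
Resultant F = γ·h_c·A = 7.74009 × 7.28 × 0.648 = 36.5134 kN.
I_c = b·h³/36 = 1.2 × 1.08³/36 = 0.0419904 m⁴.
Centre of pressure: y_p = y_c + I_c/(y_c·A) = 7.28 + 0.0419904/(7.28 × 0.648) = 7.28 + 0.0089011 = 7.2889 m along the plane.
The resultant acts 0.36 + 0.0089011 = 0.368901 m (along the plate) below the hinge at the top edge, so the moment about the hinge is M = F × 0.368901 = 36.5134 × 0.368901 = 13.4698 kN·m.
A normal force at the bottom, 1.08 m from the hinge, must supply this moment: P = 13.4698/1.08 = 12.472 kN.

P ≈ 12.5 kN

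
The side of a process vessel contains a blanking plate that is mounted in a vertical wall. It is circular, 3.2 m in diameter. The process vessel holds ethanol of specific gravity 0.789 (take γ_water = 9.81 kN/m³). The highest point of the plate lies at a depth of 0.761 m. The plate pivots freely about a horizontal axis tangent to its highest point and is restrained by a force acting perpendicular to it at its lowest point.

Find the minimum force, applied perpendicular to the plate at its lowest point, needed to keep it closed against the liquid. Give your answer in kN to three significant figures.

γ = 0.789 × 9.81 = 7.74009 kN/m³.
The centroid is at the centre, 1.6 m below the top of the plate, so the centroid depth is h_c = 0.761 + 1.6 = 2.361 m.
A = π(1.6)² = 8.04248 m².
Resultant F = γ·h_c·A = 7.74009 × 2.361 × 8.04248 = 146.971 kN.
I_c = πr⁴/4 = π × 1.6⁴/4 = 5.14719 m⁴.
Centre of pressure: y_p = y_c + I_c/(y_c·A) = 2.361 + 5.14719/(2.361 × 8.04248) = 2.361 + 0.271072 = 2.63207 m along the plane.
The resultant acts 1.6 + 0.271072 = 1.87107 m (along the plate) below the hinge at the top edge, so the moment about the hinge is M = F × 1.87107 = 146.971 × 1.87107 = 274.993 kN·m.
A normal force at the bottom, 3.2 m from the hinge, must supply this moment: P = 274.993/3.2 = 85.9353 kN.

P ≈ 85.9 kN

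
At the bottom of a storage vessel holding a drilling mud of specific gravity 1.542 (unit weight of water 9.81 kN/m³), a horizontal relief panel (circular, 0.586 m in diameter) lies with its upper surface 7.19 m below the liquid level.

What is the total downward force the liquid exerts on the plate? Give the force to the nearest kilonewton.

γ = 1.542 × 9.81 = 15.12702 kN/m³.
The plate is horizontal, so pressure is uniform at p = γ·h = 15.12702 × 7.19 = 108.763 kN/m².
A = π(0.293)² = 0.269703 m².
F = p·A = 108.763 × 0.269703 = 29.3337 kN.

F ≈ 29 kN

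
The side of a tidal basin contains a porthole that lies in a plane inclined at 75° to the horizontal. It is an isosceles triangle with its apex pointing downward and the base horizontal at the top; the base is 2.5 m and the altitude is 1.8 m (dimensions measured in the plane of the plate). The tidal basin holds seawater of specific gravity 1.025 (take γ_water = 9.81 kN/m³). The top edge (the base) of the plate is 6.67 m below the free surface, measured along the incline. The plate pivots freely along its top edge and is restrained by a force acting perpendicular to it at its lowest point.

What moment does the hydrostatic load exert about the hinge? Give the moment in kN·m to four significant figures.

M ≈ 99.26 kN·m

γ = 1.025 × 9.81 = 10.05525 kN/m³.
Let θ = 75° be the plate's angle to the horizontal; measure y along the incline from where the plane meets the free surface. Vertical depth h = y·sinθ with sinθ = 0.965926.
With the apex down, the centroid sits h/3 = 1.8/3 = 0.6 m below the base (the top edge), so y_c = 6.67 + 0.6 = 7.27 m and h_c = 7.27 × 0.965926 = 7.02228 m.
A = ½ × 2.5 × 1.8 = 2.25 m².
Resultant F = γ·h_c·A = 10.05525 × 7.02228 × 2.25 = 158.874 kN.
I_c = b·h³/36 = 2.5 × 1.8³/36 = 0.405 m⁴.
Centre of pressure: y_p = y_c + I_c/(y_c·A) = 7.27 + 0.405/(7.27 × 2.25) = 7.27 + 0.0247593 = 7.29476 m along the plane.
The resultant acts 0.6 + 0.0247593 = 0.624759 m (along the plate) below the hinge at the top edge, so the moment about the hinge is M = F × 0.624759 = 158.874 × 0.624759 = 99.258 kN·m.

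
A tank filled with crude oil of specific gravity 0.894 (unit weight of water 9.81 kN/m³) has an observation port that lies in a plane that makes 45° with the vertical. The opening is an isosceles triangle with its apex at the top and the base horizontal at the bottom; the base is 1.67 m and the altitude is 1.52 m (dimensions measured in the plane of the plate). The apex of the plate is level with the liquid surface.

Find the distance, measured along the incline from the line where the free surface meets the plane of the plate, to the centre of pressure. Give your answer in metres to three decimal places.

γ = 0.894 × 9.81 = 8.77014 kN/m³.
The plate makes 45° with the vertical, i.e. θ = 90° − 45° = 45° to the horizontal. Measuring y along the incline from the free-surface line, vertical depth h = y·sinθ with sinθ = 0.707107.
With the apex up, the centroid sits 2h/3 = 2 × 1.52/3 = 1.01333 m below the apex, so y_c = 1.01333 m and h_c = 1.01333 × 0.707107 = 0.716533 m.
A = ½ × 1.67 × 1.52 = 1.2692 m².
Resultant F = γ·h_c·A = 8.77014 × 0.716533 × 1.2692 = 7.97577 kN.
I_c = b·h³/36 = 1.67 × 1.52³/36 = 0.162909 m⁴.
Centre of pressure: y_p = y_c + I_c/(y_c·A) = 1.01333 + 0.162909/(1.01333 × 1.2692) = 1.01333 + 0.126667 = 1.14 m along the plane.

y_p = 1.140 m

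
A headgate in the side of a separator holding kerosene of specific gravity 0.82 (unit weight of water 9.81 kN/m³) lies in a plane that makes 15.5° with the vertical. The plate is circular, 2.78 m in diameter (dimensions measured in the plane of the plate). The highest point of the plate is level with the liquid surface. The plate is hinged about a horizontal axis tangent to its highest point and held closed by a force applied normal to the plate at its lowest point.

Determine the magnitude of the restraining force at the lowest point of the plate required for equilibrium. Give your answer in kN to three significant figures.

P ≈ 40.9 kN

γ = 0.82 × 9.81 = 8.0442 kN/m³.
The plate makes 15.5° with the vertical, i.e. θ = 90° − 15.5° = 74.5° to the horizontal. Measuring y along the incline from the free-surface line, vertical depth h = y·sinθ with sinθ = 0.963630.
The centroid is at the centre, 1.39 m below the top of the plate, so y_c = 1.39 m and h_c = 1.39 × 0.963630 = 1.33945 m.
A = π(1.39)² = 6.06987 m².
Resultant F = γ·h_c·A = 8.0442 × 1.33945 × 6.06987 = 65.4017 kN.
I_c = πr⁴/4 = π × 1.39⁴/4 = 2.9319 m⁴.
Centre of pressure: y_p = y_c + I_c/(y_c·A) = 1.39 + 2.9319/(1.39 × 6.06987) = 1.39 + 0.3475 = 1.7375 m along the plane.
The resultant acts 1.39 + 0.3475 = 1.7375 m (along the plate) below the hinge at the top edge, so the moment about the hinge is M = F × 1.7375 = 65.4017 × 1.7375 = 113.635 kN·m.
A normal force at the bottom, 2.78 m from the hinge, must supply this moment: P = 113.635/2.78 = 40.8759 kN.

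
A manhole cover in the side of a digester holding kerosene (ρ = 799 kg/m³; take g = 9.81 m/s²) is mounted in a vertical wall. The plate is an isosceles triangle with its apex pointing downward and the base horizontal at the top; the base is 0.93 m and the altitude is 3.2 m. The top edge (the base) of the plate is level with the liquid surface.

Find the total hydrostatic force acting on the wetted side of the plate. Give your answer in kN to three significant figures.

F ≈ 12.4 kN

γ = ρg = 799 × 9.81 / 1000 = 7.83819 kN/m³.
With the apex down, the centroid sits h/3 = 3.2/3 = 1.06667 m below the base (the top edge), so the centroid depth is h_c = 1.06667 m.
A = ½ × 0.93 × 3.2 = 1.488 m².
Resultant F = γ·h_c·A = 7.83819 × 1.06667 × 1.488 = 12.4408 kN.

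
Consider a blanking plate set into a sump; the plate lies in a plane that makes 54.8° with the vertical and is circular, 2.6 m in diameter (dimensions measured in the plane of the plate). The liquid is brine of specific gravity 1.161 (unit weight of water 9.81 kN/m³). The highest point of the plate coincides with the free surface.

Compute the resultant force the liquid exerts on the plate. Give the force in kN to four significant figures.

F ≈ 45.31 kN

γ = 1.161 × 9.81 = 11.38941 kN/m³.
The plate makes 54.8° with the vertical, i.e. θ = 90° − 54.8° = 35.2° to the horizontal. Measuring y along the incline from the free-surface line, vertical depth h = y·sinθ with sinθ = 0.576432.
The centroid is at the centre, 1.3 m below the top of the plate, so y_c = 1.3 m and h_c = 1.3 × 0.576432 = 0.749362 m.
A = π(1.3)² = 5.30929 m².
Resultant F = γ·h_c·A = 11.38941 × 0.749362 × 5.30929 = 45.3137 kN.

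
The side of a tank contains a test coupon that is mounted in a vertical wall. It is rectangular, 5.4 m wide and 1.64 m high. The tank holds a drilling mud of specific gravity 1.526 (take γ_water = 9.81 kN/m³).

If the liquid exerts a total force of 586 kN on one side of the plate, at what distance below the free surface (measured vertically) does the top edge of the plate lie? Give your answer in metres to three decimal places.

γ = 1.526 × 9.81 = 14.97006 kN/m³.
A = 5.4 × 1.64 = 8.856 m².
From F = γ·h_c·A, the centroid depth is h_c = 586/(14.97006 × 8.856) = 4.42014 m.
The centroid lies 1.64/2 = 0.82 m below the top edge, so the top edge sits at h_top = 4.42014 − 0.82 = 3.60014 m below the surface.

d_top ≈ 3.600 m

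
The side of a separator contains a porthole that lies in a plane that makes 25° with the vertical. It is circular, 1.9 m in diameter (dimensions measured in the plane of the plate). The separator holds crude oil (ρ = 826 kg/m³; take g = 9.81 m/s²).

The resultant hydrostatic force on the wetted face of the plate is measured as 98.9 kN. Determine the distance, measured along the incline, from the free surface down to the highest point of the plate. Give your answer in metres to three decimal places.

γ = ρg = 826 × 9.81 / 1000 = 8.10306 kN/m³.
A = π(0.95)² = 2.83529 m².
From F = γ·h_c·A, the centroid depth is h_c = 98.9/(8.10306 × 2.83529) = 4.30477 m.
The plate makes 25° with the vertical, i.e. θ = 90° − 25° = 65° to the horizontal. Measuring y along the incline from the free-surface line, vertical depth h = y·sinθ with sinθ = 0.906308.
Along the incline, y_c = h_c/sinθ = 4.30477/0.906308 = 4.74979 m.
The centroid is at the centre, 0.95 m below the top of the plate, so the highest point sits at y_top = 4.74979 − 0.95 = 3.79979 m along the incline.

y_top ≈ 3.800 m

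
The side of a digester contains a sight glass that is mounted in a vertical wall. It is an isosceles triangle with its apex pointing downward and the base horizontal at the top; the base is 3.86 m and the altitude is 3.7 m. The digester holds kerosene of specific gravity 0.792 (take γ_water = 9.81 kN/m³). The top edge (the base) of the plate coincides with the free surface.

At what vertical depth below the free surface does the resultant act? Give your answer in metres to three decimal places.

γ = 0.792 × 9.81 = 7.76952 kN/m³.
With the apex down, the centroid sits h/3 = 3.7/3 = 1.23333 m below the base (the top edge), so the centroid depth is h_c = 1.23333 m.
A = ½ × 3.86 × 3.7 = 7.141 m².
Resultant F = γ·h_c·A = 7.76952 × 1.23333 × 7.141 = 68.4278 kN.
I_c = b·h³/36 = 3.86 × 3.7³/36 = 5.43113 m⁴.
Centre of pressure: y_p = y_c + I_c/(y_c·A) = 1.23333 + 5.43113/(1.23333 × 7.141) = 1.23333 + 0.616669 = 1.85 m along the plane.

h_p = 1.850 m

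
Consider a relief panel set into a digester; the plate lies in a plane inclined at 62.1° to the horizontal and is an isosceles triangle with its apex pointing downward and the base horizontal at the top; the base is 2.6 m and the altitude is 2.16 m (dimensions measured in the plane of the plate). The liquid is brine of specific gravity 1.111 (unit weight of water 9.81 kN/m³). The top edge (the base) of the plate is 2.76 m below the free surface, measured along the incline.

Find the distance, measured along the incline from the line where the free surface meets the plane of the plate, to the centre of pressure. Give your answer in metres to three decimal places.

y_p = 3.554 m

γ = 1.111 × 9.81 = 10.89891 kN/m³.
Let θ = 62.1° be the plate's angle to the horizontal; measure y along the incline from where the plane meets the free surface. Vertical depth h = y·sinθ with sinθ = 0.883766.
With the apex down, the centroid sits h/3 = 2.16/3 = 0.72 m below the base (the top edge), so y_c = 2.76 + 0.72 = 3.48 m and h_c = 3.48 × 0.883766 = 3.07551 m.
A = ½ × 2.6 × 2.16 = 2.808 m².
Resultant F = γ·h_c·A = 10.89891 × 3.07551 × 2.808 = 94.1233 kN.
I_c = b·h³/36 = 2.6 × 2.16³/36 = 0.727834 m⁴.
Centre of pressure: y_p = y_c + I_c/(y_c·A) = 3.48 + 0.727834/(3.48 × 2.808) = 3.48 + 0.0744828 = 3.55448 m along the plane.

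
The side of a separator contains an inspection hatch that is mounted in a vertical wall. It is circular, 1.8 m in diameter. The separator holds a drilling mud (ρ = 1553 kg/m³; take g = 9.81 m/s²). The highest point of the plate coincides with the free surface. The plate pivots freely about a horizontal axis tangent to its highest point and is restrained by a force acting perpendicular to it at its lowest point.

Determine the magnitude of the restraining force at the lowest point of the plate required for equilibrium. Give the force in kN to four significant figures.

P ≈ 21.81 kN

γ = ρg = 1553 × 9.81 / 1000 = 15.23493 kN/m³.
The centroid is at the centre, 0.9 m below the top of the plate, so the centroid depth is h_c = 0.9 m.
A = π(0.9)² = 2.54469 m².
Resultant F = γ·h_c·A = 15.23493 × 0.9 × 2.54469 = 34.8914 kN.
I_c = πr⁴/4 = π × 0.9⁴/4 = 0.5153 m⁴.
Centre of pressure: y_p = y_c + I_c/(y_c·A) = 0.9 + 0.5153/(0.9 × 2.54469) = 0.9 + 0.225 = 1.125 m along the plane.
The resultant acts 0.9 + 0.225 = 1.125 m (along the plate) below the hinge at the top edge, so the moment about the hinge is M = F × 1.125 = 34.8914 × 1.125 = 39.2528 kN·m.
A normal force at the bottom, 1.8 m from the hinge, must supply this moment: P = 39.2528/1.8 = 21.8071 kN.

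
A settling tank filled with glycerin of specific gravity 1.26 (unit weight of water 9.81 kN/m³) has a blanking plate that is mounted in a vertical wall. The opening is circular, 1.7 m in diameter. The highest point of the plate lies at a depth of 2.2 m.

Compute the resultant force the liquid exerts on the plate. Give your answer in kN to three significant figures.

γ = 1.26 × 9.81 = 12.3606 kN/m³.
The centroid is at the centre, 0.85 m below the top of the plate, so the centroid depth is h_c = 2.2 + 0.85 = 3.05 m.
A = π(0.85)² = 2.2698 m².
Resultant F = γ·h_c·A = 12.3606 × 3.05 × 2.2698 = 85.5711 kN.

F ≈ 85.6 kN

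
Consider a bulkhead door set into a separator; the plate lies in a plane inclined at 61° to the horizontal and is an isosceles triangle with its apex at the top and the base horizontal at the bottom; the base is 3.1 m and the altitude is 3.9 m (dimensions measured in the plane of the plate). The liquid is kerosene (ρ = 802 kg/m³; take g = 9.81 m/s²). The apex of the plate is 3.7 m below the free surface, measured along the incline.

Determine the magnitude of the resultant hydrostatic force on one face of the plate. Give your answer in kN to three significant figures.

F ≈ 262 kN

γ = ρg = 802 × 9.81 / 1000 = 7.86762 kN/m³.
Let θ = 61° be the plate's angle to the horizontal; measure y along the incline from where the plane meets the free surface. Vertical depth h = y·sinθ with sinθ = 0.874620.
With the apex up, the centroid sits 2h/3 = 2 × 3.9/3 = 2.6 m below the apex, so y_c = 3.7 + 2.6 = 6.3 m and h_c = 6.3 × 0.874620 = 5.51011 m.
A = ½ × 3.1 × 3.9 = 6.045 m².
Resultant F = γ·h_c·A = 7.86762 × 5.51011 × 6.045 = 262.06 kN.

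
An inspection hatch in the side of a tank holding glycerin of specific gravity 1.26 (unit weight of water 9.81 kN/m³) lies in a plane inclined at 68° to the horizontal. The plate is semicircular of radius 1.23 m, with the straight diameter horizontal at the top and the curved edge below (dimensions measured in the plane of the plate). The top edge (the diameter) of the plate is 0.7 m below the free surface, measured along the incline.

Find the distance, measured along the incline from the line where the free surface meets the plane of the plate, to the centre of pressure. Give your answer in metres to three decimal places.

γ = 1.26 × 9.81 = 12.3606 kN/m³.
Let θ = 68° be the plate's angle to the horizontal; measure y along the incline from where the plane meets the free surface. Vertical depth h = y·sinθ with sinθ = 0.927184.
The centroid of a semicircle lies 4r/(3π) = 0.522028 m from the diameter, here below the top edge, so y_c = 0.7 + 0.522028 = 1.22203 m and h_c = 1.22203 × 0.927184 = 1.13305 m.
A = πr²/2 = π × 1.23²/2 = 2.37646 m².
Resultant F = γ·h_c·A = 12.3606 × 1.13305 × 2.37646 = 33.2827 kN.
I_c = (π/8 − 8/(9π))·r⁴ = 0.109757 × 1.23⁴ = 0.251219 m⁴.
Centre of pressure: y_p = y_c + I_c/(y_c·A) = 1.22203 + 0.251219/(1.22203 × 2.37646) = 1.22203 + 0.0865048 = 1.30853 m along the plane.

y_p = 1.309 m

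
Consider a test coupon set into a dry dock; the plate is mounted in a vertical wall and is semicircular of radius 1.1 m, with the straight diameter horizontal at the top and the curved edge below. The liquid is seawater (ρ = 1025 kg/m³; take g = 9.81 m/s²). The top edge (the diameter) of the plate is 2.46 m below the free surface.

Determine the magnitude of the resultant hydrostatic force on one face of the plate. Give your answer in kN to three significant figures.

F ≈ 55.9 kN

γ = ρg = 1025 × 9.81 / 1000 = 10.05525 kN/m³.
The centroid of a semicircle lies 4r/(3π) = 0.466854 m from the diameter, here below the top edge, so the centroid depth is h_c = 2.46 + 0.466854 = 2.92685 m.
A = πr²/2 = π × 1.1²/2 = 1.90066 m².
Resultant F = γ·h_c·A = 10.05525 × 2.92685 × 1.90066 = 55.9368 kN.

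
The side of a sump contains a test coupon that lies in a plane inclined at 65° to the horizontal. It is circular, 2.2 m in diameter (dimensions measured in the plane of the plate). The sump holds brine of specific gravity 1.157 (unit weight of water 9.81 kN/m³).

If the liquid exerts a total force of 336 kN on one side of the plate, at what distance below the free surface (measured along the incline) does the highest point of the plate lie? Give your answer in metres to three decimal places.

y_top ≈ 7.493 m

γ = 1.157 × 9.81 = 11.35017 kN/m³.
A = π(1.1)² = 3.80133 m².
From F = γ·h_c·A, the centroid depth is h_c = 336/(11.35017 × 3.80133) = 7.78756 m.
Let θ = 65° be the plate's angle to the horizontal; measure y along the incline from where the plane meets the free surface. Vertical depth h = y·sinθ with sinθ = 0.906308.
Along the incline, y_c = h_c/sinθ = 7.78756/0.906308 = 8.59262 m.
The centroid is at the centre, 1.1 m below the top of the plate, so the highest point sits at y_top = 8.59262 − 1.1 = 7.49262 m along the incline.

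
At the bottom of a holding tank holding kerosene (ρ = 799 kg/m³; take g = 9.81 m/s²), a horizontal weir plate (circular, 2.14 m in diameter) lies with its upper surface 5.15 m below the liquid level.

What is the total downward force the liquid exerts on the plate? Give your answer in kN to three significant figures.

γ = ρg = 799 × 9.81 / 1000 = 7.83819 kN/m³.
The plate is horizontal, so pressure is uniform at p = γ·h = 7.83819 × 5.15 = 40.3667 kN/m².
A = π(1.07)² = 3.59681 m².
F = p·A = 40.3667 × 3.59681 = 145.191 kN.

F ≈ 145 kN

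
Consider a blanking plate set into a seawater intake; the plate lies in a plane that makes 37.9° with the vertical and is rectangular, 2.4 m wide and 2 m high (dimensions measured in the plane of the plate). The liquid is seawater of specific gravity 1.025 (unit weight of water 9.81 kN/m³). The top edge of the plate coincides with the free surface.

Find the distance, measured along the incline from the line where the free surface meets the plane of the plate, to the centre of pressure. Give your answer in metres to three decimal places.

γ = 1.025 × 9.81 = 10.05525 kN/m³.
The plate makes 37.9° with the vertical, i.e. θ = 90° − 37.9° = 52.1° to the horizontal. Measuring y along the incline from the free-surface line, vertical depth h = y·sinθ with sinθ = 0.789084.
The centroid lies 2/2 = 1 m below the top edge, so y_c = 1 m and h_c = 1 × 0.789084 = 0.789084 m.
A = 2.4 × 2 = 4.8 m².
Resultant F = γ·h_c·A = 10.05525 × 0.789084 × 4.8 = 38.0853 kN.
I_c = b·h³/12 = 2.4 × 2³/12 = 1.6 m⁴.
Centre of pressure: y_p = y_c + I_c/(y_c·A) = 1 + 1.6/(1 × 4.8) = 1 + 0.333333 = 1.33333 m along the plane.

y_p = 1.333 m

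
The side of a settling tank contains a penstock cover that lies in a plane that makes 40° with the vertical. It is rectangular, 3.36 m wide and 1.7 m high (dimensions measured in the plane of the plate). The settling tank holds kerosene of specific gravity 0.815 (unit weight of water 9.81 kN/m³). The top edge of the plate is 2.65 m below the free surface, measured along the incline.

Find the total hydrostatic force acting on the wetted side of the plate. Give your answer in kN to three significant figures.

γ = 0.815 × 9.81 = 7.99515 kN/m³.
The plate makes 40° with the vertical, i.e. θ = 90° − 40° = 50° to the horizontal. Measuring y along the incline from the free-surface line, vertical depth h = y·sinθ with sinθ = 0.766044.
The centroid lies 1.7/2 = 0.85 m below the top edge, so y_c = 2.65 + 0.85 = 3.5 m and h_c = 3.5 × 0.766044 = 2.68115 m.
A = 3.36 × 1.7 = 5.712 m².
Resultant F = γ·h_c·A = 7.99515 × 2.68115 × 5.712 = 122.444 kN.

F ≈ 122 kN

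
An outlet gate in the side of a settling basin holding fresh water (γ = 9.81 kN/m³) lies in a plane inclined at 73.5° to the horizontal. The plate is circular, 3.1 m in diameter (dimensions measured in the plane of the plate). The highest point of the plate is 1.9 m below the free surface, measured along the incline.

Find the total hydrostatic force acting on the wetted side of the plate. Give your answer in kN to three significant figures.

γ = 9.81 kN/m³.
Let θ = 73.5° be the plate's angle to the horizontal; measure y along the incline from where the plane meets the free surface. Vertical depth h = y·sinθ with sinθ = 0.958820.
The centroid is at the centre, 1.55 m below the top of the plate, so y_c = 1.9 + 1.55 = 3.45 m and h_c = 3.45 × 0.958820 = 3.30793 m.
A = π(1.55)² = 7.54768 m².
Resultant F = γ·h_c·A = 9.81 × 3.30793 × 7.54768 = 244.928 kN.

F ≈ 245 kN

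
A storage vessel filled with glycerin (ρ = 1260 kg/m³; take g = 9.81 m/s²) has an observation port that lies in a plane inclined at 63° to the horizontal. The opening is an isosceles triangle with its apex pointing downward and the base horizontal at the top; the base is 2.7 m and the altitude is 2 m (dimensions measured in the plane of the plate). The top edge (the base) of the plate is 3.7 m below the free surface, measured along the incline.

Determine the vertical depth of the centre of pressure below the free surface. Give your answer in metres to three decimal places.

h_p = 3.936 m

γ = ρg = 1260 × 9.81 / 1000 = 12.3606 kN/m³.
Let θ = 63° be the plate's angle to the horizontal; measure y along the incline from where the plane meets the free surface. Vertical depth h = y·sinθ with sinθ = 0.891007.
With the apex down, the centroid sits h/3 = 2/3 = 0.666667 m below the base (the top edge), so y_c = 3.7 + 0.666667 = 4.36667 m and h_c = 4.36667 × 0.891007 = 3.89073 m.
A = ½ × 2.7 × 2 = 2.7 m².
Resultant F = γ·h_c·A = 12.3606 × 3.89073 × 2.7 = 129.848 kN.
I_c = b·h³/36 = 2.7 × 2³/36 = 0.6 m⁴.
Centre of pressure: y_p = y_c + I_c/(y_c·A) = 4.36667 + 0.6/(4.36667 × 2.7) = 4.36667 + 0.0508905 = 4.41756 m along the plane.
Vertically, h_p = y_p·sinθ = 4.41756 × 0.891007 = 3.93608 m.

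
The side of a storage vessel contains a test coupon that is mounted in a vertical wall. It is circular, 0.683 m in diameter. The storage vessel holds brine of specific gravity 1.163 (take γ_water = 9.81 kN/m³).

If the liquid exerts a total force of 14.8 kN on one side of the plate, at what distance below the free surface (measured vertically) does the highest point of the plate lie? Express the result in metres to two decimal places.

d_top ≈ 3.20 m

γ = 1.163 × 9.81 = 11.40903 kN/m³.
A = π(0.3415)² = 0.36638 m².
From F = γ·h_c·A, the centroid depth is h_c = 14.8/(11.40903 × 0.36638) = 3.54064 m.
The centroid is at the centre, 0.3415 m below the top of the plate, so the highest point sits at h_top = 3.54064 − 0.3415 = 3.19914 m below the surface.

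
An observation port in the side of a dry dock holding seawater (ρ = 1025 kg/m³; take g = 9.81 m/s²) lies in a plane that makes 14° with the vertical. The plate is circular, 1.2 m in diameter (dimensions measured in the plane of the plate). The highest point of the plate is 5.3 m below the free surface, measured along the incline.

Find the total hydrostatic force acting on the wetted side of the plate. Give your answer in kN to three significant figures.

F ≈ 65.1 kN

γ = ρg = 1025 × 9.81 / 1000 = 10.05525 kN/m³.
The plate makes 14° with the vertical, i.e. θ = 90° − 14° = 76° to the horizontal. Measuring y along the incline from the free-surface line, vertical depth h = y·sinθ with sinθ = 0.970296.
The centroid is at the centre, 0.6 m below the top of the plate, so y_c = 5.3 + 0.6 = 5.9 m and h_c = 5.9 × 0.970296 = 5.72475 m.
A = π(0.6)² = 1.13097 m².
Resultant F = γ·h_c·A = 10.05525 × 5.72475 × 1.13097 = 65.1029 kN.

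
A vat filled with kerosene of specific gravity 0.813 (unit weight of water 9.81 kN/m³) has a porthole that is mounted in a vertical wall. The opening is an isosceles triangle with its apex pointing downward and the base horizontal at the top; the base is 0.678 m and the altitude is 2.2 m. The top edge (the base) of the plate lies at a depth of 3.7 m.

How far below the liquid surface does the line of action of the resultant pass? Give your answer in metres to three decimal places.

h_p = 4.494 m

γ = 0.813 × 9.81 = 7.97553 kN/m³.
With the apex down, the centroid sits h/3 = 2.2/3 = 0.733333 m below the base (the top edge), so the centroid depth is h_c = 3.7 + 0.733333 = 4.43333 m.
A = ½ × 0.678 × 2.2 = 0.7458 m².
Resultant F = γ·h_c·A = 7.97553 × 4.43333 × 0.7458 = 26.3701 kN.
I_c = b·h³/36 = 0.678 × 2.2³/36 = 0.200537 m⁴.
Centre of pressure: y_p = y_c + I_c/(y_c·A) = 4.43333 + 0.200537/(4.43333 × 0.7458) = 4.43333 + 0.0606516 = 4.49398 m along the plane.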